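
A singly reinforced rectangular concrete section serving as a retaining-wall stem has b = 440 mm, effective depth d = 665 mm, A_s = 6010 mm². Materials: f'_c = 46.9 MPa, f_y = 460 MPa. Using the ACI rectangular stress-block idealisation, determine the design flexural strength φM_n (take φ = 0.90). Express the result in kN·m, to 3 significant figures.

φM_n ≈ 1460 kN·m

T = A_s f_y = 6010 × 460 = 2764600 N = 2764.6 kN.
From C = T: a = T/(0.85 f'_c b) = 2764600/(0.85 × 46.9 × 440) = 157.61 mm.
M_n = T(d − a/2) = 2764.6 kN × (665 − 78.805) mm = 1620.59 kN·m.
φM_n = 0.90 × 1620.59 = 1458.53 kN·m.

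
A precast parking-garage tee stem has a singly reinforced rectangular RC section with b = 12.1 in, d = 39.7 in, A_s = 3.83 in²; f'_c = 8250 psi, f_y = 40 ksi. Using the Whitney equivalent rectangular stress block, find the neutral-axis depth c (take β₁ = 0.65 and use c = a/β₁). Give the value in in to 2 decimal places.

T = A_s f_y = 3.83 × 40 = 153.2 kips.
a = T/(0.85 f'_c b) = 153.2/(0.85 × 8.25 × 12.1) = 1.8055 in.
With β₁ = 0.65, c = a/β₁ = 1.8055/0.65 = 2.78 in.

c ≈ 2.78 in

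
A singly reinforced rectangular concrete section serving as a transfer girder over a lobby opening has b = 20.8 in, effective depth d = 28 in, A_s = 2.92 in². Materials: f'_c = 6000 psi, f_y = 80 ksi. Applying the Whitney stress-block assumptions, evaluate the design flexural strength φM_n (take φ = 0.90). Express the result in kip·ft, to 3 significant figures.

T = A_s f_y = 2.92 × 80 = 233.6 kips.
a = T/(0.85 f'_c b) = 233.6/(0.85 × 6 × 20.8) = 2.202 in.
M_n = T(d − a/2) = 233.6 × (28 − 1.101) = 6283.6 kip·in = 6283.6/12 = 523.63 kip·ft.
φM_n = 0.90 × 523.63 = 471.27 kip·ft.

φM_n ≈ 471 kip·ft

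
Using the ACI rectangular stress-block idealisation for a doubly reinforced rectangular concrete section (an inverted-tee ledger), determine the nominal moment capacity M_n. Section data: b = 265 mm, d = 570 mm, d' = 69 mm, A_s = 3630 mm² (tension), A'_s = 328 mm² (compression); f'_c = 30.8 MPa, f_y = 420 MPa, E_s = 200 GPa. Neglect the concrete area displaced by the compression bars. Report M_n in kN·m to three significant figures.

M_n ≈ 721 kN·m

Assume both tension and compression steel yield.
Net tension couple steel: A_s − A'_s = 3302 mm².
a = (A_s − A'_s) f_y / (0.85 f'_c b) = 1386840/(0.85 × 30.8 × 265) = 199.90 mm.
c = a/β₁ = 199.90/0.83 = 240.84 mm; ε'_s = 0.003(c − d')/c = 0.0021 ≥ f_y/E_s = 0.0021, so compression steel does yield.
M_n = (A_s − A'_s) f_y (d − a/2) + A'_s f_y (d − d') = [1386840 × (570 − 99.95) + 137760 × (570 − 69)] × 10⁻⁶ = 651.88 + 69.02 = 720.90 kN·m.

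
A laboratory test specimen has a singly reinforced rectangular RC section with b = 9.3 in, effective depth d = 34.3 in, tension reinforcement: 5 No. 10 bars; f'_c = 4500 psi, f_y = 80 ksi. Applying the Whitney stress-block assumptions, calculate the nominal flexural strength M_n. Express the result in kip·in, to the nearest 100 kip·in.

A_s = 5 × 1.27 = 6.35 in².
T = A_s f_y = 6.35 × 80 = 508 kips.
a = T/(0.85 f'_c b) = 508/(0.85 × 4.5 × 9.3) = 14.281 in.
M_n = T(d − a/2) = 508 × (34.3 − 7.1405) = 13797.0 kip·in.

M_n ≈ 13800 kip·in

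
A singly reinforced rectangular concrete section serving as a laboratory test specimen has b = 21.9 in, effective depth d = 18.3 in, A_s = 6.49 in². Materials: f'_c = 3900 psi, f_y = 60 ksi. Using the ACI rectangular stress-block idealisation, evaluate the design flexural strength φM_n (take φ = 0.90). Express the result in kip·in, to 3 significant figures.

T = A_s f_y = 6.49 × 60 = 389.4 kips.
a = T/(0.85 f'_c b) = 389.4/(0.85 × 3.9 × 21.9) = 5.364 in.
M_n = T(d − a/2) = 389.4 × (18.3 − 2.682) = 6081.6 kip·in.
φM_n = 0.90 × 6081.6 = 5473.4 kip·in.

φM_n ≈ 5470 kip·in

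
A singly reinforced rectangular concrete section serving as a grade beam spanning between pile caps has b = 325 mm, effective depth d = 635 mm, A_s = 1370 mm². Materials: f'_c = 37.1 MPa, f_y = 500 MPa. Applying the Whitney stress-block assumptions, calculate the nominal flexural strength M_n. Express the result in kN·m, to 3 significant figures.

T = A_s f_y = 1370 × 500 = 685000 N = 685 kN.
From C = T: a = T/(0.85 f'_c b) = 685000/(0.85 × 37.1 × 325) = 66.84 mm.
M_n = T(d − a/2) = 685 kN × (635 − 33.42) mm = 412.08 kN·m.

M_n ≈ 412 kN·m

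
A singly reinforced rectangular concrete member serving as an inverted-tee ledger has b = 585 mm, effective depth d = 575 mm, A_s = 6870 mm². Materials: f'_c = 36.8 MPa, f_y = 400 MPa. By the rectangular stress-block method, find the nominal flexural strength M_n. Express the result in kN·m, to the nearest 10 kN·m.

T = A_s f_y = 6870 × 400 = 2748000 N = 2748 kN.
From C = T: a = T/(0.85 f'_c b) = 2748000/(0.85 × 36.8 × 585) = 150.17 mm.
M_n = T(d − a/2) = 2748 kN × (575 − 75.085) mm = 1373.77 kN·m.

M_n ≈ 1370 kN·m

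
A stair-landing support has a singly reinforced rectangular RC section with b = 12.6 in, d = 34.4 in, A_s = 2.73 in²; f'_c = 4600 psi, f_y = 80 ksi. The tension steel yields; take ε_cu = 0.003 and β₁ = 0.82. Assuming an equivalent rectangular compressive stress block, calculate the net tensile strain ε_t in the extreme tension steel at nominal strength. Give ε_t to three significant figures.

ε_t ≈ 0.0161

a = A_s f_y/(0.85 f'_c b) = 4.433 in.
β₁ = 0.82, so c = a/β₁ = 4.433/0.82 = 5.406 in.
From the linear strain diagram with ε_cu = 0.003: ε_t = 0.003 (d − c)/c = 0.003 × (34.4 − 5.406)/5.406 = 0.0161.
Since ε_t ≥ 0.005, the section is tension-controlled.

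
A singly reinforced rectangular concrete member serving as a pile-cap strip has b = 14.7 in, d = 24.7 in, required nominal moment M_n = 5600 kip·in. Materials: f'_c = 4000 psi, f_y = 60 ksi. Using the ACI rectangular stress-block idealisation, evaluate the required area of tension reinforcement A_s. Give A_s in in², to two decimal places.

A_s ≈ 4.21 in²

From M_n = 0.85 f'_c a b (d − a/2):
a = d − √(d² − 2M_n/(0.85 f'_c b)) = 24.7 − √(24.7² − 2 × 5600/(0.85 × 4 × 14.7)) = 5.053 in.
A_s = 0.85 f'_c a b / f_y = 0.85 × 4 × 5.053 × 14.7 / 60 = 4.209 in².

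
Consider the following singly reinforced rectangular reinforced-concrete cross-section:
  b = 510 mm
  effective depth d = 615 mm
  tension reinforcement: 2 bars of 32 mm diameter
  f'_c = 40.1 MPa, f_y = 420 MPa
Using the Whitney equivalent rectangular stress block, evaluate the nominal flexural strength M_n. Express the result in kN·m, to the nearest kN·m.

M_n ≈ 402 kN·m

A_s = 2 × 804 = 1608 mm².
T = A_s f_y = 1608 × 420 = 675360 N = 675.36 kN.
From C = T: a = T/(0.85 f'_c b) = 675360/(0.85 × 40.1 × 510) = 38.85 mm.
M_n = T(d − a/2) = 675.36 kN × (615 − 19.425) mm = 402.23 kN·m.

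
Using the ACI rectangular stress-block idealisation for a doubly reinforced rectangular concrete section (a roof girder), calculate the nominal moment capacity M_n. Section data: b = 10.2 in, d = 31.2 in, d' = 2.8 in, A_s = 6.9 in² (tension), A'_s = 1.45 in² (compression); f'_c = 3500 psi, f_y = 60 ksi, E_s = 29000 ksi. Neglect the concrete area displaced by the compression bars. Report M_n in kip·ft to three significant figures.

Assume both steels yield.
a = (A_s − A'_s) f_y/(0.85 f'_c b) = (6.9 − 1.45) × 60/(0.85 × 3.5 × 10.2) = 10.776 in.
c = a/β₁ = 10.776/0.85 = 12.678 in; ε'_s = 0.003(c − d')/c = 0.0023 ≥ ε_y = 0.0021, so the compression steel yields.
M_n = (A_s − A'_s) f_y (d − a/2) + A'_s f_y (d − d') = 327 × (31.2 − 5.388) + 87 × (31.2 − 2.8) = 8440.5 + 2470.8 = 10911.3 kip·in = 10911.3/12 = 909.28 kip·ft.

M_n ≈ 909 kip·ft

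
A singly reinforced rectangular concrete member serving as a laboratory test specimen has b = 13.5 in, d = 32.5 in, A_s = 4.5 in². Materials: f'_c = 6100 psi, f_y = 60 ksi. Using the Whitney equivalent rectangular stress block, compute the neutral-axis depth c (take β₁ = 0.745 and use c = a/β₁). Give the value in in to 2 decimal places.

T = A_s f_y = 4.5 × 60 = 270 kips.
a = T/(0.85 f'_c b) = 270/(0.85 × 6.1 × 13.5) = 3.8573 in.
With β₁ = 0.745, c = a/β₁ = 3.8573/0.745 = 5.18 in.

c ≈ 5.18 in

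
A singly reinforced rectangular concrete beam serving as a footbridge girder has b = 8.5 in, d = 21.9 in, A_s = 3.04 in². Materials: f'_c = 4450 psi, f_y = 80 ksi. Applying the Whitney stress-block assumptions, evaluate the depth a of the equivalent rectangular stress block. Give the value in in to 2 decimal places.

T = A_s f_y = 3.04 × 80 = 243.2 kips.
a = T/(0.85 f'_c b) = 243.2/(0.85 × 4.45 × 8.5) = 7.56 in.

a ≈ 7.56 in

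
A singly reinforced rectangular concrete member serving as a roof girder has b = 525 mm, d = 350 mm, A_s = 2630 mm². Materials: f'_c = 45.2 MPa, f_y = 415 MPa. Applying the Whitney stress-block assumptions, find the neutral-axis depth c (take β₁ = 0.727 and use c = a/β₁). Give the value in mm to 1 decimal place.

c ≈ 74.4 mm

T = A_s f_y = 2630 × 415 = 1091450 N = 1091.45 kN.
Setting C = 0.85 f'_c a b equal to T: a = 1091450/(0.85 × 45.2 × 525) = 54.111 mm.
With β₁ = 0.727, c = a/β₁ = 54.111/0.727 = 74.4 mm.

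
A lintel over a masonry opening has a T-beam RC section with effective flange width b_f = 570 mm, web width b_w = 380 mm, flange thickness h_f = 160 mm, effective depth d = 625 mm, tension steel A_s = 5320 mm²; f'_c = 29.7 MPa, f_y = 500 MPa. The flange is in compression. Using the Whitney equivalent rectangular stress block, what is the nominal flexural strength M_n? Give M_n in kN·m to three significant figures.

Tension: T = A_s f_y = 5320 × 500 = 2660000 N.
Try a within the flange: a = T/(0.85 f'_c b_f) = 2660000/(0.85 × 29.7 × 570) = 184.86 mm.
a = 184.86 > h_f = 160 mm: the block extends into the web. Split into flange-overhang and web parts.
C_f = 0.85 f'_c (b_f − b_w) h_f = 0.85 × 29.7 × (570 − 380) × 160 = 767448 N.
Remaining web compression depth: a_w = (T − C_f)/(0.85 f'_c b_w) = (2660000 − 767448)/(0.85 × 29.7 × 380) = 197.28 mm.
M_n = C_f(d − h_f/2) + (T − C_f)(d − a_w/2) = 767448 × (625 − 80) + 1892552 × (625 − 98.64) = 418.26 + 996.16 = 1414.42 × 10⁶ N·mm.
M_n = 1414.42 kN·m.

M_n ≈ 1410 kN·m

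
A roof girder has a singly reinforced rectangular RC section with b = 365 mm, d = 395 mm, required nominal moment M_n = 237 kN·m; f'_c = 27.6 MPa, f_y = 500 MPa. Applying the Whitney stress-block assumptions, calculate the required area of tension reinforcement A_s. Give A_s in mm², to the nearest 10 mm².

A_s ≈ 1330 mm²

With M_n = 0.85 f'_c a b (d − a/2), solve the quadratic for a:
a = d − √(d² − 2M_n/(0.85 f'_c b)) = 395 − √(395² − 2 × 237×10⁶/(0.85 × 27.6 × 365)) = 77.71 mm.
A_s = 0.85 f'_c a b / f_y = 0.85 × 27.6 × 77.71 × 365 / 500 = 1330.8 mm².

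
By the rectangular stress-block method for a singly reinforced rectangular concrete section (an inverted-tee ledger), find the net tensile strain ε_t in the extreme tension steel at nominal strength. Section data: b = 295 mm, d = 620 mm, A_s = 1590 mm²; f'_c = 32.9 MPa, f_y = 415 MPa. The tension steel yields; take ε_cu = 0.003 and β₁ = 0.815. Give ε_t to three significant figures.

a = A_s f_y/(0.85 f'_c b) = 79.98 mm.
β₁ = 0.815, so c = a/β₁ = 79.98/0.815 = 98.13 mm.
From the linear strain diagram with ε_cu = 0.003: ε_t = 0.003 (d − c)/c = 0.003 × (620 − 98.13)/98.13 = 0.0160.
Since ε_t ≥ 0.005, the section is tension-controlled.

ε_t ≈ 0.0160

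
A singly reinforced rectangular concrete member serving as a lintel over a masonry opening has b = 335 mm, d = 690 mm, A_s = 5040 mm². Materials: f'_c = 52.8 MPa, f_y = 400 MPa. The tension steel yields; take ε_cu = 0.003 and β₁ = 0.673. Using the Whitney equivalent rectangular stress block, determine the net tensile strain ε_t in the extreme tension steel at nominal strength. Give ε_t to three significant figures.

a = A_s f_y/(0.85 f'_c b) = 134.09 mm.
β₁ = 0.673, so c = a/β₁ = 134.09/0.673 = 199.24 mm.
From the linear strain diagram with ε_cu = 0.003: ε_t = 0.003 (d − c)/c = 0.003 × (690 − 199.24)/199.24 = 0.00739.
Since ε_t ≥ 0.005, the section is tension-controlled.

ε_t ≈ 0.00739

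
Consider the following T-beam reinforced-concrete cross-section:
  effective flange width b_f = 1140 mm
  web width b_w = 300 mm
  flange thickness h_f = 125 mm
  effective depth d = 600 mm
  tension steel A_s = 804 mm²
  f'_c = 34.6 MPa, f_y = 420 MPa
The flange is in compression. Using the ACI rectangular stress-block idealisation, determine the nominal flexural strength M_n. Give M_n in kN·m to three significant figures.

M_n ≈ 201 kN·m

Tension: T = A_s f_y = 804 × 420 = 337680 N.
Try a within the flange: a = T/(0.85 f'_c b_f) = 337680/(0.85 × 34.6 × 1140) = 10.07 mm.
Since a = 10.07 ≤ h_f = 125 mm, the stress block lies entirely in the flange; analyse as a rectangular beam of width b_f.
M_n = T(d − a/2) = 337680 × (600 − 5.035) = 200.91 × 10⁶ N·mm.
M_n = 200.91 kN·m.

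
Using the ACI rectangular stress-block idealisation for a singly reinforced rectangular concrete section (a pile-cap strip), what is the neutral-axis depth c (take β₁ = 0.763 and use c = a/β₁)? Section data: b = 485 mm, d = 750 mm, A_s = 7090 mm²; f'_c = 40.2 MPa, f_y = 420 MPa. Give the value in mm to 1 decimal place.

c ≈ 235.5 mm

T = A_s f_y = 7090 × 420 = 2977800 N = 2977.8 kN.
Setting C = 0.85 f'_c a b equal to T: a = 2977800/(0.85 × 40.2 × 485) = 179.684 mm.
With β₁ = 0.763, c = a/β₁ = 179.684/0.763 = 235.5 mm.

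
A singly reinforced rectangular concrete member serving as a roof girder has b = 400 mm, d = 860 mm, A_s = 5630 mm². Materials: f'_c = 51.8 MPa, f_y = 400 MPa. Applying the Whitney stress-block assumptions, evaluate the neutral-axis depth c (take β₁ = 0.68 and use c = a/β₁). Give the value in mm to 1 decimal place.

c ≈ 188.0 mm

T = A_s f_y = 5630 × 400 = 2252000 N = 2252 kN.
Setting C = 0.85 f'_c a b equal to T: a = 2252000/(0.85 × 51.8 × 400) = 127.867 mm.
With β₁ = 0.68, c = a/β₁ = 127.867/0.68 = 188.0 mm.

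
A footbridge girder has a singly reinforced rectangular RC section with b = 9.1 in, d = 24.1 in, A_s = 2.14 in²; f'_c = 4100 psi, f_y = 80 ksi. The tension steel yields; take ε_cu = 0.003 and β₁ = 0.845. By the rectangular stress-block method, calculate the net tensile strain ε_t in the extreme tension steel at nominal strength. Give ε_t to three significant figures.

ε_t ≈ 0.00832

a = A_s f_y/(0.85 f'_c b) = 5.398 in.
β₁ = 0.845, so c = a/β₁ = 5.398/0.845 = 6.388 in.
From the linear strain diagram with ε_cu = 0.003: ε_t = 0.003 (d − c)/c = 0.003 × (24.1 − 6.388)/6.388 = 0.00832.
Since ε_t ≥ 0.005, the section is tension-controlled.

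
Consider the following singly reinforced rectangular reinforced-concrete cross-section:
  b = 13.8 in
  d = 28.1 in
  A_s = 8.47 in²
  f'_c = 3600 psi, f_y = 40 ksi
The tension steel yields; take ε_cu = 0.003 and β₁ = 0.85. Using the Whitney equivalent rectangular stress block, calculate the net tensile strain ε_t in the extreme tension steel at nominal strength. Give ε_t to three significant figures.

a = A_s f_y/(0.85 f'_c b) = 8.023 in.
β₁ = 0.85, so c = a/β₁ = 8.023/0.85 = 9.439 in.
From the linear strain diagram with ε_cu = 0.003: ε_t = 0.003 (d − c)/c = 0.003 × (28.1 − 9.439)/9.439 = 0.00593.
Since ε_t ≥ 0.005, the section is tension-controlled.

ε_t ≈ 0.00593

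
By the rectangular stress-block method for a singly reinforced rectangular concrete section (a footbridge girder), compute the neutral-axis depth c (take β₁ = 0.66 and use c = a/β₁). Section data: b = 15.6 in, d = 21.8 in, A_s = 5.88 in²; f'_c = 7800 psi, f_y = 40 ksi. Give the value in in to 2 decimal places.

c ≈ 3.45 in

T = A_s f_y = 5.88 × 40 = 235.2 kips.
a = T/(0.85 f'_c b) = 235.2/(0.85 × 7.8 × 15.6) = 2.2740 in.
With β₁ = 0.66, c = a/β₁ = 2.2740/0.66 = 3.45 in.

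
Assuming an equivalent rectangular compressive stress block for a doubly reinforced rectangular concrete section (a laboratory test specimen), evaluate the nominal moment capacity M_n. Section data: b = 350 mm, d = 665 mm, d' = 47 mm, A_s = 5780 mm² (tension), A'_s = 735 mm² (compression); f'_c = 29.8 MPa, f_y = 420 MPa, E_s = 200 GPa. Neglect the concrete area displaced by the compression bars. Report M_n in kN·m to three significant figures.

Assume both tension and compression steel yield.
Net tension couple steel: A_s − A'_s = 5045 mm².
a = (A_s − A'_s) f_y / (0.85 f'_c b) = 2118900/(0.85 × 29.8 × 350) = 239.01 mm.
c = a/β₁ = 239.01/0.837 = 285.56 mm; ε'_s = 0.003(c − d')/c = 0.0025 ≥ f_y/E_s = 0.0021, so compression steel does yield.
M_n = (A_s − A'_s) f_y (d − a/2) + A'_s f_y (d − d') = [2118900 × (665 − 119.505) + 308700 × (665 − 47)] × 10⁻⁶ = 1155.85 + 190.78 = 1346.63 kN·m.

M_n ≈ 1350 kN·m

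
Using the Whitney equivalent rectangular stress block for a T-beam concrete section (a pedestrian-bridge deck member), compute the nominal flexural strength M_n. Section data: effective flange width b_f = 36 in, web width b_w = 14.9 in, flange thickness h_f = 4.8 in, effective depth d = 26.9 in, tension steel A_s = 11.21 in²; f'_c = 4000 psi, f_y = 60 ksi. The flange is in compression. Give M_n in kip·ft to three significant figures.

M_n ≈ 1350 kip·ft

Tension: T = A_s f_y = 11.21 × 60 = 672.6 kips.
Try a within the flange: a = T/(0.85 f'_c b_f) = 672.6/(0.85 × 4 × 36) = 5.495 in.
a = 5.495 > h_f = 4.8 in: the block extends into the web. Split into flange-overhang and web parts.
C_f = 0.85 f'_c (b_f − b_w) h_f = 0.85 × 4 × (36 − 14.9) × 4.8 = 344.4 kips.
Remaining web compression depth: a_w = (T − C_f)/(0.85 f'_c b_w) = (672.6 − 344.4)/(0.85 × 4 × 14.9) = 6.478 in.
M_n = C_f(d − h_f/2) + (T − C_f)(d − a_w/2) = 344.4 × (26.9 − 2.4) + 328.2 × (26.9 − 3.239) = 8437.8 + 7765.5 = 16203.3 kip·in.
M_n = 16203.3/12 = 1350.28 kip·ft.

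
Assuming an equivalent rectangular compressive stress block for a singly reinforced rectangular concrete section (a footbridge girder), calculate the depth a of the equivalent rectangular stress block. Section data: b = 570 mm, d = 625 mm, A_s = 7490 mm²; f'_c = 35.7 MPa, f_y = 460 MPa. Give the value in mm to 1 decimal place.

a ≈ 199.2 mm

T = A_s f_y = 7490 × 460 = 3445400 N = 3445.4 kN.
Setting C = 0.85 f'_c a b equal to T: a = 3445400/(0.85 × 35.7 × 570) = 199.2 mm.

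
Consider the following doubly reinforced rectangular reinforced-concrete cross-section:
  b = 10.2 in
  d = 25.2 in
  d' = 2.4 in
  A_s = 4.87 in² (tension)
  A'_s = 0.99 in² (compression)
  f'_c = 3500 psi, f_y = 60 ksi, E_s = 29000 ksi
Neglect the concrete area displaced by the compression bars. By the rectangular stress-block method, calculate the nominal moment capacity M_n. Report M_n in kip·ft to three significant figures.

M_n ≈ 527 kip·ft

Assume both steels yield.
a = (A_s − A'_s) f_y/(0.85 f'_c b) = (4.87 − 0.99) × 60/(0.85 × 3.5 × 10.2) = 7.672 in.
c = a/β₁ = 7.672/0.85 = 9.026 in; ε'_s = 0.003(c − d')/c = 0.0022 ≥ ε_y = 0.0021, so the compression steel yields.
M_n = (A_s − A'_s) f_y (d − a/2) + A'_s f_y (d − d') = 232.8 × (25.2 − 3.836) + 59.4 × (25.2 − 2.4) = 4973.5 + 1354.3 = 6327.8 kip·in = 6327.8/12 = 527.32 kip·ft.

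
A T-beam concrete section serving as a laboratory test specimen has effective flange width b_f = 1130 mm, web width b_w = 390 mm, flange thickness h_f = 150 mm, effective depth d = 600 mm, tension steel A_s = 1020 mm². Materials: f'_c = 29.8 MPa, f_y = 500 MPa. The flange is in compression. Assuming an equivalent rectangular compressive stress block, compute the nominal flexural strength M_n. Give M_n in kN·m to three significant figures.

Tension: T = A_s f_y = 1020 × 500 = 510000 N.
Try a within the flange: a = T/(0.85 f'_c b_f) = 510000/(0.85 × 29.8 × 1130) = 17.82 mm.
Since a = 17.82 ≤ h_f = 150 mm, the stress block lies entirely in the flange; analyse as a rectangular beam of width b_f.
M_n = T(d − a/2) = 510000 × (600 − 8.91) = 301.46 × 10⁶ N·mm.
M_n = 301.46 kN·m.

M_n ≈ 301 kN·m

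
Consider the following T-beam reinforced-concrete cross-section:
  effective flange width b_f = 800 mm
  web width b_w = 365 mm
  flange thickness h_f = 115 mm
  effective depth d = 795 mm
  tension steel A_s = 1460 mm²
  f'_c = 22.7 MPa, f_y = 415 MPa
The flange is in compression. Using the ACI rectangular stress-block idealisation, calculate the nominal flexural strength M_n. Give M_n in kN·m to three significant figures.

Tension: T = A_s f_y = 1460 × 415 = 605900 N.
Try a within the flange: a = T/(0.85 f'_c b_f) = 605900/(0.85 × 22.7 × 800) = 39.25 mm.
Since a = 39.25 ≤ h_f = 115 mm, the stress block lies entirely in the flange; analyse as a rectangular beam of width b_f.
M_n = T(d − a/2) = 605900 × (795 − 19.625) = 469.80 × 10⁶ N·mm.
M_n = 469.80 kN·m.

M_n ≈ 470 kN·m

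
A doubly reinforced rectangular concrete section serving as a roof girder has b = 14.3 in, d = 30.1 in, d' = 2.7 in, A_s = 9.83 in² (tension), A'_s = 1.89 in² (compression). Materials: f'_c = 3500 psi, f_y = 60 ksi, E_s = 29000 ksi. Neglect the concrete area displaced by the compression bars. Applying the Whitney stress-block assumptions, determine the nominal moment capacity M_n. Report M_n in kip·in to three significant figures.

M_n ≈ 14800 kip·in

Assume both steels yield.
a = (A_s − A'_s) f_y/(0.85 f'_c b) = (9.83 − 1.89) × 60/(0.85 × 3.5 × 14.3) = 11.198 in.
c = a/β₁ = 11.198/0.85 = 13.174 in; ε'_s = 0.003(c − d')/c = 0.0024 ≥ ε_y = 0.0021, so the compression steel yields.
M_n = (A_s − A'_s) f_y (d − a/2) + A'_s f_y (d − d') = 476.4 × (30.1 − 5.599) + 113.4 × (30.1 − 2.7) = 11672.3 + 3107.2 = 14779.5 kip·in.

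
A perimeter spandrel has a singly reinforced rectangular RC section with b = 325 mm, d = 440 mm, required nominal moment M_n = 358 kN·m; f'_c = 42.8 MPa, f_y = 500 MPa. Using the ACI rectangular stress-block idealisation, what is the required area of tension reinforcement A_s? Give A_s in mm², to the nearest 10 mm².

A_s ≈ 1780 mm²

With M_n = 0.85 f'_c a b (d − a/2), solve the quadratic for a:
a = d − √(d² − 2M_n/(0.85 f'_c b)) = 440 − √(440² − 2 × 358×10⁶/(0.85 × 42.8 × 325)) = 75.25 mm.
A_s = 0.85 f'_c a b / f_y = 0.85 × 42.8 × 75.25 × 325 / 500 = 1779.4 mm².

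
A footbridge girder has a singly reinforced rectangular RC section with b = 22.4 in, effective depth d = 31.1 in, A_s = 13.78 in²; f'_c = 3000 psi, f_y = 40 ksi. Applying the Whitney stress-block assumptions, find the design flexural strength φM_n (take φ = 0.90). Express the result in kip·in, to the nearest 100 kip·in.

φM_n ≈ 13000 kip·in

T = A_s f_y = 13.78 × 40 = 551.2 kips.
a = T/(0.85 f'_c b) = 551.2/(0.85 × 3 × 22.4) = 9.650 in.
M_n = T(d − a/2) = 551.2 × (31.1 − 4.825) = 14482.8 kip·in.
φM_n = 0.90 × 14482.8 = 13034.5 kip·in.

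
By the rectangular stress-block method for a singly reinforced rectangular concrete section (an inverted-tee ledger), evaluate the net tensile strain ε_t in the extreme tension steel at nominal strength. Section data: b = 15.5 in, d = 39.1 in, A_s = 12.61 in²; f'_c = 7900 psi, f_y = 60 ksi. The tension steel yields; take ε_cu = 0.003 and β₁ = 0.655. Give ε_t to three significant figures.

a = A_s f_y/(0.85 f'_c b) = 7.269 in.
β₁ = 0.655, so c = a/β₁ = 7.269/0.655 = 11.098 in.
From the linear strain diagram with ε_cu = 0.003: ε_t = 0.003 (d − c)/c = 0.003 × (39.1 − 11.098)/11.098 = 0.00757.
Since ε_t ≥ 0.005, the section is tension-controlled.

ε_t ≈ 0.00757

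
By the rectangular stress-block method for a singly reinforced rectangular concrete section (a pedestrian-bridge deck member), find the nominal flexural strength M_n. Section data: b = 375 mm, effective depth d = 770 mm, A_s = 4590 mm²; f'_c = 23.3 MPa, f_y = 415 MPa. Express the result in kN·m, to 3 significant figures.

M_n ≈ 1220 kN·m

T = A_s f_y = 4590 × 415 = 1904850 N = 1904.85 kN.
From C = T: a = T/(0.85 f'_c b) = 1904850/(0.85 × 23.3 × 375) = 256.48 mm.
M_n = T(d − a/2) = 1904.85 kN × (770 − 128.24) mm = 1222.46 kN·m.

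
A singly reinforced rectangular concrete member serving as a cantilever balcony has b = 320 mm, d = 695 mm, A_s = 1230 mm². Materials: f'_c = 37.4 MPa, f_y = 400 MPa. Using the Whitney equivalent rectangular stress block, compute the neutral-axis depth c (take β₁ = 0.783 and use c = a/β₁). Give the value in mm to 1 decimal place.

c ≈ 61.8 mm

T = A_s f_y = 1230 × 400 = 492000 N = 492 kN.
Setting C = 0.85 f'_c a b equal to T: a = 492000/(0.85 × 37.4 × 320) = 48.364 mm.
With β₁ = 0.783, c = a/β₁ = 48.364/0.783 = 61.8 mm.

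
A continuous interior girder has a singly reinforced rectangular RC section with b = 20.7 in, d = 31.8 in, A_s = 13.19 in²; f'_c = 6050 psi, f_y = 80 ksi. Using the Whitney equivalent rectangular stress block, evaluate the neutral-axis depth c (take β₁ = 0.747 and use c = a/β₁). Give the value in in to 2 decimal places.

T = A_s f_y = 13.19 × 80 = 1055.2 kips.
a = T/(0.85 f'_c b) = 1055.2/(0.85 × 6.05 × 20.7) = 9.9127 in.
With β₁ = 0.747, c = a/β₁ = 9.9127/0.747 = 13.27 in.

c ≈ 13.27 in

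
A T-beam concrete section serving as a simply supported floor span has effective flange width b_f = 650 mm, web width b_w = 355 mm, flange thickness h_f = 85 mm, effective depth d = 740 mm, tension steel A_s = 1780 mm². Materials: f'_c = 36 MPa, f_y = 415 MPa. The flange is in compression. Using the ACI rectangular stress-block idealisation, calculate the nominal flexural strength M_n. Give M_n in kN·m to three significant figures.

Tension: T = A_s f_y = 1780 × 415 = 738700 N.
Try a within the flange: a = T/(0.85 f'_c b_f) = 738700/(0.85 × 36 × 650) = 37.14 mm.
Since a = 37.14 ≤ h_f = 85 mm, the stress block lies entirely in the flange; analyse as a rectangular beam of width b_f.
M_n = T(d − a/2) = 738700 × (740 − 18.57) = 532.92 × 10⁶ N·mm.
M_n = 532.92 kN·m.

M_n ≈ 533 kN·m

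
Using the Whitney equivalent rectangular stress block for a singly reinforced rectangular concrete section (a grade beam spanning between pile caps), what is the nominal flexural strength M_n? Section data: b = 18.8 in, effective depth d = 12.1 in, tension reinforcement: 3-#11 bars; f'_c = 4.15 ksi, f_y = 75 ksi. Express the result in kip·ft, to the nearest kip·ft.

A_s = 3 × 1.56 = 4.68 in².
T = A_s f_y = 4.68 × 75 = 351 kips.
a = T/(0.85 f'_c b) = 351/(0.85 × 4.15 × 18.8) = 5.293 in.
M_n = T(d − a/2) = 351 × (12.1 − 2.6465) = 3318.2 kip·in = 3318.2/12 = 276.52 kip·ft.

M_n ≈ 277 kip·ft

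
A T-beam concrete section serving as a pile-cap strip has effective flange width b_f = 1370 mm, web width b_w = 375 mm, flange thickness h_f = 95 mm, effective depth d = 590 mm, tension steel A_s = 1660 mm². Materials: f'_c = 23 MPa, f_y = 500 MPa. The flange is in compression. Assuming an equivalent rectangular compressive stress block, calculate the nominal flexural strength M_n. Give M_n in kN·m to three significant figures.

M_n ≈ 477 kN·m

Tension: T = A_s f_y = 1660 × 500 = 830000 N.
Try a within the flange: a = T/(0.85 f'_c b_f) = 830000/(0.85 × 23 × 1370) = 30.99 mm.
Since a = 30.99 ≤ h_f = 95 mm, the stress block lies entirely in the flange; analyse as a rectangular beam of width b_f.
M_n = T(d − a/2) = 830000 × (590 − 15.495) = 476.84 × 10⁶ N·mm.
M_n = 476.84 kN·m.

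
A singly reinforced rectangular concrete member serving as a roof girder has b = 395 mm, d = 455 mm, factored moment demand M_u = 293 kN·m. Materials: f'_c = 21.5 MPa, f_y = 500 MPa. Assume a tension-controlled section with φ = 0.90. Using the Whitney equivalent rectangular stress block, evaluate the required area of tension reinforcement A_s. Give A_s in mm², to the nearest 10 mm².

A_s ≈ 1630 mm²

M_n = M_u/φ = 293/0.90 = 325.556 kN·m.
With M_n = 0.85 f'_c a b (d − a/2), solve the quadratic for a:
a = d − √(d² − 2M_n/(0.85 f'_c b)) = 455 − √(455² − 2 × 325.556×10⁶/(0.85 × 21.5 × 395)) = 113.20 mm.
A_s = 0.85 f'_c a b / f_y = 0.85 × 21.5 × 113.20 × 395 / 500 = 1634.3 mm².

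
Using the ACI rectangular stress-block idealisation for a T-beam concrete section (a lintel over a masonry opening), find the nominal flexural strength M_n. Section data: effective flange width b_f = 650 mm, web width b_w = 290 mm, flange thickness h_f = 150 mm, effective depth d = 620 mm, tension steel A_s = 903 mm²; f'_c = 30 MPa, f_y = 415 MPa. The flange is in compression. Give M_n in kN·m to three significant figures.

Tension: T = A_s f_y = 903 × 415 = 374745 N.
Try a within the flange: a = T/(0.85 f'_c b_f) = 374745/(0.85 × 30 × 650) = 22.61 mm.
Since a = 22.61 ≤ h_f = 150 mm, the stress block lies entirely in the flange; analyse as a rectangular beam of width b_f.
M_n = T(d − a/2) = 374745 × (620 − 11.305) = 228.11 × 10⁶ N·mm.
M_n = 228.11 kN·m.

M_n ≈ 228 kN·m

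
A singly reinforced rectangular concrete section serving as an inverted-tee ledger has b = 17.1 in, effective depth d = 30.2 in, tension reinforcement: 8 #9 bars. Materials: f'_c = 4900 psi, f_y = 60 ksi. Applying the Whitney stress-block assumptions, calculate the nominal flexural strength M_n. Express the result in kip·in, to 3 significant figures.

A_s = 8 × 1 = 8 in².
T = A_s f_y = 8 × 60 = 480 kips.
a = T/(0.85 f'_c b) = 480/(0.85 × 4.9 × 17.1) = 6.740 in.
M_n = T(d − a/2) = 480 × (30.2 − 3.37) = 12878.4 kip·in.

M_n ≈ 12900 kip·in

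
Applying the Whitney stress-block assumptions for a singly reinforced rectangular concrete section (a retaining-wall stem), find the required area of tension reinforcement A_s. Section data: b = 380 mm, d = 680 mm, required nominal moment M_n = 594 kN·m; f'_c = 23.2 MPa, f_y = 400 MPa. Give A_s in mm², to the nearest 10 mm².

A_s ≈ 2410 mm²

With M_n = 0.85 f'_c a b (d − a/2), solve the quadratic for a:
a = d − √(d² − 2M_n/(0.85 f'_c b)) = 680 − √(680² − 2 × 594×10⁶/(0.85 × 23.2 × 380)) = 128.76 mm.
A_s = 0.85 f'_c a b / f_y = 0.85 × 23.2 × 128.76 × 380 / 400 = 2412.2 mm².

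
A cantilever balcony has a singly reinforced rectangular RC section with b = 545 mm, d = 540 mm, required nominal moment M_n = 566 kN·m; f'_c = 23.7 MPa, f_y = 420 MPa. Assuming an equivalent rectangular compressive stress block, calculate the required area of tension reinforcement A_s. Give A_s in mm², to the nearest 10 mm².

With M_n = 0.85 f'_c a b (d − a/2), solve the quadratic for a:
a = d − √(d² − 2M_n/(0.85 f'_c b)) = 540 − √(540² − 2 × 566×10⁶/(0.85 × 23.7 × 545)) = 105.84 mm.
A_s = 0.85 f'_c a b / f_y = 0.85 × 23.7 × 105.84 × 545 / 420 = 2766.7 mm².

A_s ≈ 2770 mm²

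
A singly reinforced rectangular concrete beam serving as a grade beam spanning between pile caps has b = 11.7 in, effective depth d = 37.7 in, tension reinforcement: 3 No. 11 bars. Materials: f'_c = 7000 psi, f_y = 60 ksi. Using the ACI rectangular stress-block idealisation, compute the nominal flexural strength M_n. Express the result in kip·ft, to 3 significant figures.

M_n ≈ 835 kip·ft

A_s = 3 × 1.56 = 4.68 in².
T = A_s f_y = 4.68 × 60 = 280.8 kips.
a = T/(0.85 f'_c b) = 280.8/(0.85 × 7 × 11.7) = 4.034 in.
M_n = T(d − a/2) = 280.8 × (37.7 − 2.017) = 10019.8 kip·in = 10019.8/12 = 834.98 kip·ft.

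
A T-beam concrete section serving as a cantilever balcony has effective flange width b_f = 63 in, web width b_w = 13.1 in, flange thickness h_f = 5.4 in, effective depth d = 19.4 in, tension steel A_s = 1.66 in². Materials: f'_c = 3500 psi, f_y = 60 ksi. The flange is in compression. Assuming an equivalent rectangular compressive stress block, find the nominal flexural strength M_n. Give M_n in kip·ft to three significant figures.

Tension: T = A_s f_y = 1.66 × 60 = 99.6 kips.
Try a within the flange: a = T/(0.85 f'_c b_f) = 99.6/(0.85 × 3.5 × 63) = 0.531 in.
Since a = 0.531 ≤ h_f = 5.4 in, the stress block lies entirely in the flange; analyse as a rectangular beam of width b_f.
M_n = T(d − a/2) = 99.6 × (19.4 − 0.2655) = 1905.8 kip·in.
M_n = 1905.8/12 = 158.82 kip·ft.

M_n ≈ 159 kip·ft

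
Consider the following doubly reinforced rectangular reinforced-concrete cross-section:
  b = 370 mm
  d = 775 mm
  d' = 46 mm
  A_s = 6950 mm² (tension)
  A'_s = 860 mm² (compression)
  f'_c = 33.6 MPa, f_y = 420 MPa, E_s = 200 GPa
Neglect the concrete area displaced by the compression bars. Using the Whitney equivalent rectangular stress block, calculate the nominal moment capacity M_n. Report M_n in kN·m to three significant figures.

Assume both tension and compression steel yield.
Net tension couple steel: A_s − A'_s = 6090 mm².
a = (A_s − A'_s) f_y / (0.85 f'_c b) = 2557800/(0.85 × 33.6 × 370) = 242.05 mm.
c = a/β₁ = 242.05/0.81 = 298.83 mm; ε'_s = 0.003(c − d')/c = 0.0025 ≥ f_y/E_s = 0.0021, so compression steel does yield.
M_n = (A_s − A'_s) f_y (d − a/2) + A'_s f_y (d − d') = [2557800 × (775 − 121.025) + 361200 × (775 − 46)] × 10⁻⁶ = 1672.74 + 263.31 = 1936.05 kN·m.

M_n ≈ 1940 kN·m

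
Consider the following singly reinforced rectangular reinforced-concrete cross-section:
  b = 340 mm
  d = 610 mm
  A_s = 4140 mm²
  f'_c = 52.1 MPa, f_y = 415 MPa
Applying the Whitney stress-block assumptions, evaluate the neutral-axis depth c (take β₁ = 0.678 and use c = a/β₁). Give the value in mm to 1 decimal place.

T = A_s f_y = 4140 × 415 = 1718100 N = 1718.1 kN.
Setting C = 0.85 f'_c a b equal to T: a = 1718100/(0.85 × 52.1 × 340) = 114.107 mm.
With β₁ = 0.678, c = a/β₁ = 114.107/0.678 = 168.3 mm.

c ≈ 168.3 mm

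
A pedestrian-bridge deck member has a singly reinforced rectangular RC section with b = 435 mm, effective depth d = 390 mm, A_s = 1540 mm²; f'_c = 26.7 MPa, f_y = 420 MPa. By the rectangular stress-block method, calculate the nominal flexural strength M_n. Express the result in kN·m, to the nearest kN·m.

T = A_s f_y = 1540 × 420 = 646800 N = 646.8 kN.
From C = T: a = T/(0.85 f'_c b) = 646800/(0.85 × 26.7 × 435) = 65.52 mm.
M_n = T(d − a/2) = 646.8 kN × (390 − 32.76) mm = 231.06 kN·m.

M_n ≈ 231 kN·m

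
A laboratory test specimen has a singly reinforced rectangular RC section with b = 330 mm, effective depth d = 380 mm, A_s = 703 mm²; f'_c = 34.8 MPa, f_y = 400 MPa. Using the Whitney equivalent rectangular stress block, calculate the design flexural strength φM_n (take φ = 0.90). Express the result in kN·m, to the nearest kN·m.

T = A_s f_y = 703 × 400 = 281200 N = 281.2 kN.
From C = T: a = T/(0.85 f'_c b) = 281200/(0.85 × 34.8 × 330) = 28.81 mm.
M_n = T(d − a/2) = 281.2 kN × (380 − 14.405) mm = 102.81 kN·m.
φM_n = 0.90 × 102.81 = 92.53 kN·m.

φM_n ≈ 93 kN·m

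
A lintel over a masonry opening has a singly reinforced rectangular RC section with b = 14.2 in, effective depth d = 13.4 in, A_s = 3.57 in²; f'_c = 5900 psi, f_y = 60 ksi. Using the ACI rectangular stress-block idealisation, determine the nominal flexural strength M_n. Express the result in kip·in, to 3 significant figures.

M_n ≈ 2550 kip·in

T = A_s f_y = 3.57 × 60 = 214.2 kips.
a = T/(0.85 f'_c b) = 214.2/(0.85 × 5.9 × 14.2) = 3.008 in.
M_n = T(d − a/2) = 214.2 × (13.4 − 1.504) = 2548.1 kip·in.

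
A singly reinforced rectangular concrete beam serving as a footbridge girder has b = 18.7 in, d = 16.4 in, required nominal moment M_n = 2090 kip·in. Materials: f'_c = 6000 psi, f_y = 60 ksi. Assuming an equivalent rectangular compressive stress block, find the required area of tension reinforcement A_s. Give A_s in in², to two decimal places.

A_s ≈ 2.22 in²

From M_n = 0.85 f'_c a b (d − a/2):
a = d − √(d² − 2M_n/(0.85 f'_c b)) = 16.4 − √(16.4² − 2 × 2090/(0.85 × 6 × 18.7)) = 1.396 in.
A_s = 0.85 f'_c a b / f_y = 0.85 × 6 × 1.396 × 18.7 / 60 = 2.219 in².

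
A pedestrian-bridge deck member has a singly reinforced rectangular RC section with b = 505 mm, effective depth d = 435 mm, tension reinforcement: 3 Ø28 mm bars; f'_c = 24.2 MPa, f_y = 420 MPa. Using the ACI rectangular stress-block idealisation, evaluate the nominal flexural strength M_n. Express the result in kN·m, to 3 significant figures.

A_s = 3 × 616 = 1848 mm².
T = A_s f_y = 1848 × 420 = 776160 N = 776.16 kN.
From C = T: a = T/(0.85 f'_c b) = 776160/(0.85 × 24.2 × 505) = 74.72 mm.
M_n = T(d − a/2) = 776.16 kN × (435 − 37.36) mm = 308.63 kN·m.

M_n ≈ 309 kN·m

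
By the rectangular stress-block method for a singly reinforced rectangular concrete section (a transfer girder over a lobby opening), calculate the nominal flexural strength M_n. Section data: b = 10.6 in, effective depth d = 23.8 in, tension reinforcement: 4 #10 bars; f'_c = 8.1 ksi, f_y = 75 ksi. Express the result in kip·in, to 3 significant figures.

A_s = 4 × 1.27 = 5.08 in².
T = A_s f_y = 5.08 × 75 = 381 kips.
a = T/(0.85 f'_c b) = 381/(0.85 × 8.1 × 10.6) = 5.221 in.
M_n = T(d − a/2) = 381 × (23.8 − 2.6105) = 8073.2 kip·in.

M_n ≈ 8070 kip·in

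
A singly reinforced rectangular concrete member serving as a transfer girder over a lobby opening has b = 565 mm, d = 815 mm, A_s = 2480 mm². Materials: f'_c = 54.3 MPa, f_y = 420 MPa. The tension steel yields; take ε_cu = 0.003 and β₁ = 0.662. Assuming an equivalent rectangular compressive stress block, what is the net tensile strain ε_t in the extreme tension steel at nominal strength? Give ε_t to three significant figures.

a = A_s f_y/(0.85 f'_c b) = 39.94 mm.
β₁ = 0.662, so c = a/β₁ = 39.94/0.662 = 60.33 mm.
From the linear strain diagram with ε_cu = 0.003: ε_t = 0.003 (d − c)/c = 0.003 × (815 − 60.33)/60.33 = 0.0375.
Since ε_t ≥ 0.005, the section is tension-controlled.

ε_t ≈ 0.0375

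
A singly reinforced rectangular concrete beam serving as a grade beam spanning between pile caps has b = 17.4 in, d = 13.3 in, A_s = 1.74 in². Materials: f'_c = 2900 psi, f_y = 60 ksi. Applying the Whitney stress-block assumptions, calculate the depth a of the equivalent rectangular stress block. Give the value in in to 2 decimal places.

T = A_s f_y = 1.74 × 60 = 104.4 kips.
a = T/(0.85 f'_c b) = 104.4/(0.85 × 2.9 × 17.4) = 2.43 in.

a ≈ 2.43 in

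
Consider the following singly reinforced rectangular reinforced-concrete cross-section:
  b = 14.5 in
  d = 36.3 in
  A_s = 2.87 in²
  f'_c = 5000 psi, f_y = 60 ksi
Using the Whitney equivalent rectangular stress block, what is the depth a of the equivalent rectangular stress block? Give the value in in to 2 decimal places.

T = A_s f_y = 2.87 × 60 = 172.2 kips.
a = T/(0.85 f'_c b) = 172.2/(0.85 × 5 × 14.5) = 2.79 in.

a ≈ 2.79 in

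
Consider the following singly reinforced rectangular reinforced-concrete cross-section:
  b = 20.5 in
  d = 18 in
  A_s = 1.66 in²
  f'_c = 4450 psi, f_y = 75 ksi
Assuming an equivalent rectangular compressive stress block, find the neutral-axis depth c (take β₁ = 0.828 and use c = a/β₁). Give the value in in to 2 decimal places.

T = A_s f_y = 1.66 × 75 = 124.5 kips.
a = T/(0.85 f'_c b) = 124.5/(0.85 × 4.45 × 20.5) = 1.6056 in.
With β₁ = 0.828, c = a/β₁ = 1.6056/0.828 = 1.94 in.

c ≈ 1.94 in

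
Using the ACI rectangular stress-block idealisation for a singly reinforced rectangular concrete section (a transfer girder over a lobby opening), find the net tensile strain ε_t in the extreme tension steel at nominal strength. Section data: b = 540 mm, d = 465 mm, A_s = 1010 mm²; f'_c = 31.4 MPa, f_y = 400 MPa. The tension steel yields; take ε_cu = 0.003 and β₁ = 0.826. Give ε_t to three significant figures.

a = A_s f_y/(0.85 f'_c b) = 28.03 mm.
β₁ = 0.826, so c = a/β₁ = 28.03/0.826 = 33.93 mm.
From the linear strain diagram with ε_cu = 0.003: ε_t = 0.003 (d − c)/c = 0.003 × (465 − 33.93)/33.93 = 0.0381.
Since ε_t ≥ 0.005, the section is tension-controlled.

ε_t ≈ 0.0381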